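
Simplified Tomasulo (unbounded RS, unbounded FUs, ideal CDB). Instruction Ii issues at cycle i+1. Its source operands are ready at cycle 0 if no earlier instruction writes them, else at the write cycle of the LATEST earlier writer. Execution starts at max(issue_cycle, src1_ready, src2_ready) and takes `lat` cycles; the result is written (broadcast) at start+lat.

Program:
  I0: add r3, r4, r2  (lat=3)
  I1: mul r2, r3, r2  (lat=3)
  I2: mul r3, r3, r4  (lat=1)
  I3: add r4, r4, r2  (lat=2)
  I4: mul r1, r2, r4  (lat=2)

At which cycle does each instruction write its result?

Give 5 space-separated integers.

Answer: 4 7 5 9 11

Derivation:
I0 add r3: issue@1 deps=(None,None) exec_start@1 write@4
I1 mul r2: issue@2 deps=(0,None) exec_start@4 write@7
I2 mul r3: issue@3 deps=(0,None) exec_start@4 write@5
I3 add r4: issue@4 deps=(None,1) exec_start@7 write@9
I4 mul r1: issue@5 deps=(1,3) exec_start@9 write@11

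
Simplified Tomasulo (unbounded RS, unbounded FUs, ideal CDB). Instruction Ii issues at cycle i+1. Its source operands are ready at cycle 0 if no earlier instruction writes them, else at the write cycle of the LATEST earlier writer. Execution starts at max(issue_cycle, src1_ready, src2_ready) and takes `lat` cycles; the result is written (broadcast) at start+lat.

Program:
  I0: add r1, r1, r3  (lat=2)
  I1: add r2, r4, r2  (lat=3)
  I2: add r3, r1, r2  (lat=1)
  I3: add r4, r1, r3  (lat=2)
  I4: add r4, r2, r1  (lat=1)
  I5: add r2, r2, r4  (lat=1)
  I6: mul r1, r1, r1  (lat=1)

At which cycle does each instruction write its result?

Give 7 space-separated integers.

Answer: 3 5 6 8 6 7 8

Derivation:
I0 add r1: issue@1 deps=(None,None) exec_start@1 write@3
I1 add r2: issue@2 deps=(None,None) exec_start@2 write@5
I2 add r3: issue@3 deps=(0,1) exec_start@5 write@6
I3 add r4: issue@4 deps=(0,2) exec_start@6 write@8
I4 add r4: issue@5 deps=(1,0) exec_start@5 write@6
I5 add r2: issue@6 deps=(1,4) exec_start@6 write@7
I6 mul r1: issue@7 deps=(0,0) exec_start@7 write@8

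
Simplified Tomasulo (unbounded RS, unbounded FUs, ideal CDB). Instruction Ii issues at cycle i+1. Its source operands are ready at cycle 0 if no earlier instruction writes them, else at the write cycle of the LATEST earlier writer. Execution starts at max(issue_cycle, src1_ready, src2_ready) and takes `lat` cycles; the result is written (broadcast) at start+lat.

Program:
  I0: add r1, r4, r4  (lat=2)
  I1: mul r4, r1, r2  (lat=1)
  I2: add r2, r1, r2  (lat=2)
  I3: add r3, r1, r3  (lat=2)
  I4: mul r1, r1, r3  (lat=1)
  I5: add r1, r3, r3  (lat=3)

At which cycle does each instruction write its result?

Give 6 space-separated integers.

Answer: 3 4 5 6 7 9

Derivation:
I0 add r1: issue@1 deps=(None,None) exec_start@1 write@3
I1 mul r4: issue@2 deps=(0,None) exec_start@3 write@4
I2 add r2: issue@3 deps=(0,None) exec_start@3 write@5
I3 add r3: issue@4 deps=(0,None) exec_start@4 write@6
I4 mul r1: issue@5 deps=(0,3) exec_start@6 write@7
I5 add r1: issue@6 deps=(3,3) exec_start@6 write@9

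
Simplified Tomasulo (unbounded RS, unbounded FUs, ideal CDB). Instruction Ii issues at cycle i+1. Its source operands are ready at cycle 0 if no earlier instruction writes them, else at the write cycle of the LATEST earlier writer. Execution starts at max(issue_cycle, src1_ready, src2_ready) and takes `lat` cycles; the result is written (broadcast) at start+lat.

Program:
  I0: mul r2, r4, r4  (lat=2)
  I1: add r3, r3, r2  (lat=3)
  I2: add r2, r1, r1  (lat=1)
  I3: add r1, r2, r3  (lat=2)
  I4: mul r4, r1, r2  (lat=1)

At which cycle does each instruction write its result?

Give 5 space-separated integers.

I0 mul r2: issue@1 deps=(None,None) exec_start@1 write@3
I1 add r3: issue@2 deps=(None,0) exec_start@3 write@6
I2 add r2: issue@3 deps=(None,None) exec_start@3 write@4
I3 add r1: issue@4 deps=(2,1) exec_start@6 write@8
I4 mul r4: issue@5 deps=(3,2) exec_start@8 write@9

Answer: 3 6 4 8 9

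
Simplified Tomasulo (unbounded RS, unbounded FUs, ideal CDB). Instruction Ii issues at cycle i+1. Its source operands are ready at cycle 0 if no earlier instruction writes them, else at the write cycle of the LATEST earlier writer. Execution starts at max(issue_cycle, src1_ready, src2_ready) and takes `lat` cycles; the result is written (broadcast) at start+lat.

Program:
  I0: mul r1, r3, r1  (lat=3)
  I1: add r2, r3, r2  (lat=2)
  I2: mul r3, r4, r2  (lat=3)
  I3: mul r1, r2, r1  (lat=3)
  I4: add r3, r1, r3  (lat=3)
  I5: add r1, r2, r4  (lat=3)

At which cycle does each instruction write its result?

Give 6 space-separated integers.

Answer: 4 4 7 7 10 9

Derivation:
I0 mul r1: issue@1 deps=(None,None) exec_start@1 write@4
I1 add r2: issue@2 deps=(None,None) exec_start@2 write@4
I2 mul r3: issue@3 deps=(None,1) exec_start@4 write@7
I3 mul r1: issue@4 deps=(1,0) exec_start@4 write@7
I4 add r3: issue@5 deps=(3,2) exec_start@7 write@10
I5 add r1: issue@6 deps=(1,None) exec_start@6 write@9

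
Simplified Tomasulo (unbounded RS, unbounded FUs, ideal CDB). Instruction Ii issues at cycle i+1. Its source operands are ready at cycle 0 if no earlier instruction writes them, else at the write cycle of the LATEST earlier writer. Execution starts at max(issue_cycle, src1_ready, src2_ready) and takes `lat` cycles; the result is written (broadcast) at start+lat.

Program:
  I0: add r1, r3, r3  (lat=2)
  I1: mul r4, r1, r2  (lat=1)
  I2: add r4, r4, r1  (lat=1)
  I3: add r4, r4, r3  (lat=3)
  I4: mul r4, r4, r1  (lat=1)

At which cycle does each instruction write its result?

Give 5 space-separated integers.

I0 add r1: issue@1 deps=(None,None) exec_start@1 write@3
I1 mul r4: issue@2 deps=(0,None) exec_start@3 write@4
I2 add r4: issue@3 deps=(1,0) exec_start@4 write@5
I3 add r4: issue@4 deps=(2,None) exec_start@5 write@8
I4 mul r4: issue@5 deps=(3,0) exec_start@8 write@9

Answer: 3 4 5 8 9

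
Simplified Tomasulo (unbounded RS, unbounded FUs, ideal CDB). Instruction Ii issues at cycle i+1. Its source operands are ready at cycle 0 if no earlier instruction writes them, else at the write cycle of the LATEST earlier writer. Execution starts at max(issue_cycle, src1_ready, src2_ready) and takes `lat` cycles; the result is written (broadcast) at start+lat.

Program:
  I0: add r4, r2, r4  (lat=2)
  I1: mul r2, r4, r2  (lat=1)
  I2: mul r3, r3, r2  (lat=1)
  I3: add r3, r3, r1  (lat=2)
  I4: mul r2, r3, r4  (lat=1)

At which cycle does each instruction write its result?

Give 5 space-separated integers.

I0 add r4: issue@1 deps=(None,None) exec_start@1 write@3
I1 mul r2: issue@2 deps=(0,None) exec_start@3 write@4
I2 mul r3: issue@3 deps=(None,1) exec_start@4 write@5
I3 add r3: issue@4 deps=(2,None) exec_start@5 write@7
I4 mul r2: issue@5 deps=(3,0) exec_start@7 write@8

Answer: 3 4 5 7 8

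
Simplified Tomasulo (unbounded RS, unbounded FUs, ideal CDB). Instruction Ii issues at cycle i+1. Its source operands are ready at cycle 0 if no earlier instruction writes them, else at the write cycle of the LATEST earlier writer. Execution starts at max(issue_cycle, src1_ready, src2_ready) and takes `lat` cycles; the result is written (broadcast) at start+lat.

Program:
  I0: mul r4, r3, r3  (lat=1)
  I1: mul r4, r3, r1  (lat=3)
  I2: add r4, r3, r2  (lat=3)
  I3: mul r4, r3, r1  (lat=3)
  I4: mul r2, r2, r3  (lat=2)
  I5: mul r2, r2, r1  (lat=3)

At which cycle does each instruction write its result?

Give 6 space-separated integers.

Answer: 2 5 6 7 7 10

Derivation:
I0 mul r4: issue@1 deps=(None,None) exec_start@1 write@2
I1 mul r4: issue@2 deps=(None,None) exec_start@2 write@5
I2 add r4: issue@3 deps=(None,None) exec_start@3 write@6
I3 mul r4: issue@4 deps=(None,None) exec_start@4 write@7
I4 mul r2: issue@5 deps=(None,None) exec_start@5 write@7
I5 mul r2: issue@6 deps=(4,None) exec_start@7 write@10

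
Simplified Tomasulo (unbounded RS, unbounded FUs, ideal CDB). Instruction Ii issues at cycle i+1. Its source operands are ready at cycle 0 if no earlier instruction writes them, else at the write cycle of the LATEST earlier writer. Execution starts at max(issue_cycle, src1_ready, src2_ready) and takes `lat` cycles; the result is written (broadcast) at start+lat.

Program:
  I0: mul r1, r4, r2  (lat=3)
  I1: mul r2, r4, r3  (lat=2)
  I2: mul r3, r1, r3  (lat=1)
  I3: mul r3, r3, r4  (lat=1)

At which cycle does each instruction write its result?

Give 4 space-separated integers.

Answer: 4 4 5 6

Derivation:
I0 mul r1: issue@1 deps=(None,None) exec_start@1 write@4
I1 mul r2: issue@2 deps=(None,None) exec_start@2 write@4
I2 mul r3: issue@3 deps=(0,None) exec_start@4 write@5
I3 mul r3: issue@4 deps=(2,None) exec_start@5 write@6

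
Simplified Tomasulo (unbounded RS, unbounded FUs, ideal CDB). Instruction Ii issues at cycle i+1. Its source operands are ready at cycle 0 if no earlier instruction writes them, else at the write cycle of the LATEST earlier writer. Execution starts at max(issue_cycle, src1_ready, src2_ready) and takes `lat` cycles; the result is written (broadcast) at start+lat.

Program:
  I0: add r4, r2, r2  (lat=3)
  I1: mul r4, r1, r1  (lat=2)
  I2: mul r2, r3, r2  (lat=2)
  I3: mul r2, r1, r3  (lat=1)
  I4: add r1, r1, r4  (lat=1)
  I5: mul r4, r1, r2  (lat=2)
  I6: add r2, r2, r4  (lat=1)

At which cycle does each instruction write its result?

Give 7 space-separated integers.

Answer: 4 4 5 5 6 8 9

Derivation:
I0 add r4: issue@1 deps=(None,None) exec_start@1 write@4
I1 mul r4: issue@2 deps=(None,None) exec_start@2 write@4
I2 mul r2: issue@3 deps=(None,None) exec_start@3 write@5
I3 mul r2: issue@4 deps=(None,None) exec_start@4 write@5
I4 add r1: issue@5 deps=(None,1) exec_start@5 write@6
I5 mul r4: issue@6 deps=(4,3) exec_start@6 write@8
I6 add r2: issue@7 deps=(3,5) exec_start@8 write@9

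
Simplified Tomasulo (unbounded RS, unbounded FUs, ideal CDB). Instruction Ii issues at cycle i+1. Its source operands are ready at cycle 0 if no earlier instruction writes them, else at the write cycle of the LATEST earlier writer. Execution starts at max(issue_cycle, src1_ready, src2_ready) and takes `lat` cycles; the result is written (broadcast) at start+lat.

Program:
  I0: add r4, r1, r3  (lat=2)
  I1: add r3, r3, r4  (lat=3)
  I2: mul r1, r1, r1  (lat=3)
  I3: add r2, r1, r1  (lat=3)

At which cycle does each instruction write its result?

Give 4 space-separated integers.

Answer: 3 6 6 9

Derivation:
I0 add r4: issue@1 deps=(None,None) exec_start@1 write@3
I1 add r3: issue@2 deps=(None,0) exec_start@3 write@6
I2 mul r1: issue@3 deps=(None,None) exec_start@3 write@6
I3 add r2: issue@4 deps=(2,2) exec_start@6 write@9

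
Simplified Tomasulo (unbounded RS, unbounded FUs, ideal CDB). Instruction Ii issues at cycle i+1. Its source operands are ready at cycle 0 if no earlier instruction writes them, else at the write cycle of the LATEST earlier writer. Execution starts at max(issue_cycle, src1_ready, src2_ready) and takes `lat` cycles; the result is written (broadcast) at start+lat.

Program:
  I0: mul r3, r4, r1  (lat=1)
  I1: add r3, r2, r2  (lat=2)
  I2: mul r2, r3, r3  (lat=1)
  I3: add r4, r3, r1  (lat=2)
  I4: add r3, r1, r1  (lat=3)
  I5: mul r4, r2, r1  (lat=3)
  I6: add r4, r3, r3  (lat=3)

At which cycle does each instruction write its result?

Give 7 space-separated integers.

I0 mul r3: issue@1 deps=(None,None) exec_start@1 write@2
I1 add r3: issue@2 deps=(None,None) exec_start@2 write@4
I2 mul r2: issue@3 deps=(1,1) exec_start@4 write@5
I3 add r4: issue@4 deps=(1,None) exec_start@4 write@6
I4 add r3: issue@5 deps=(None,None) exec_start@5 write@8
I5 mul r4: issue@6 deps=(2,None) exec_start@6 write@9
I6 add r4: issue@7 deps=(4,4) exec_start@8 write@11

Answer: 2 4 5 6 8 9 11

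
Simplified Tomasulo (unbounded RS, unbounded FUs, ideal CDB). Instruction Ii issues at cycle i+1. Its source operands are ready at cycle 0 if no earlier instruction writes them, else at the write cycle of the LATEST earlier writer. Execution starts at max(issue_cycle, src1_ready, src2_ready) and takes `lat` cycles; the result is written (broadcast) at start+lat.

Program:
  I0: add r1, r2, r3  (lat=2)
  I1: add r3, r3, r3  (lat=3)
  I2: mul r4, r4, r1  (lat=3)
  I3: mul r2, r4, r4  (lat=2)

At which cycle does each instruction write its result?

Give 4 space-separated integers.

Answer: 3 5 6 8

Derivation:
I0 add r1: issue@1 deps=(None,None) exec_start@1 write@3
I1 add r3: issue@2 deps=(None,None) exec_start@2 write@5
I2 mul r4: issue@3 deps=(None,0) exec_start@3 write@6
I3 mul r2: issue@4 deps=(2,2) exec_start@6 write@8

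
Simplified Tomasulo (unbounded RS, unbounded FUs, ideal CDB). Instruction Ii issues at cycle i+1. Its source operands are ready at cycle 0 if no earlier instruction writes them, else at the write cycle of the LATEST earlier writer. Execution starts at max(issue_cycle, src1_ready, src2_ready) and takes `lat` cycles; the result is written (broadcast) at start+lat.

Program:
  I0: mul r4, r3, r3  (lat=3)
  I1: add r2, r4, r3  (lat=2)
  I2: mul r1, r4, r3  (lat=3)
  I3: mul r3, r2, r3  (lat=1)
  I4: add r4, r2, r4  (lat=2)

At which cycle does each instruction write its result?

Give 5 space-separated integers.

Answer: 4 6 7 7 8

Derivation:
I0 mul r4: issue@1 deps=(None,None) exec_start@1 write@4
I1 add r2: issue@2 deps=(0,None) exec_start@4 write@6
I2 mul r1: issue@3 deps=(0,None) exec_start@4 write@7
I3 mul r3: issue@4 deps=(1,None) exec_start@6 write@7
I4 add r4: issue@5 deps=(1,0) exec_start@6 write@8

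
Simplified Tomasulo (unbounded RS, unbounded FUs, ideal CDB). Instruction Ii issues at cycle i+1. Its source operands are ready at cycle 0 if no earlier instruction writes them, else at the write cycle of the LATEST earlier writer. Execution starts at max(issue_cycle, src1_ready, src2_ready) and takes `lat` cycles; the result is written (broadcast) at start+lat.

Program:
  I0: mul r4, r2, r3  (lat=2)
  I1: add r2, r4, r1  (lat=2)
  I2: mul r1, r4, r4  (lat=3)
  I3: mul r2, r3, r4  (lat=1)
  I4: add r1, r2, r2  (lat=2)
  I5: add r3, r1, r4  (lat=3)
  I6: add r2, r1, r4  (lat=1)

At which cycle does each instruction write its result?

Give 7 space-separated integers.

Answer: 3 5 6 5 7 10 8

Derivation:
I0 mul r4: issue@1 deps=(None,None) exec_start@1 write@3
I1 add r2: issue@2 deps=(0,None) exec_start@3 write@5
I2 mul r1: issue@3 deps=(0,0) exec_start@3 write@6
I3 mul r2: issue@4 deps=(None,0) exec_start@4 write@5
I4 add r1: issue@5 deps=(3,3) exec_start@5 write@7
I5 add r3: issue@6 deps=(4,0) exec_start@7 write@10
I6 add r2: issue@7 deps=(4,0) exec_start@7 write@8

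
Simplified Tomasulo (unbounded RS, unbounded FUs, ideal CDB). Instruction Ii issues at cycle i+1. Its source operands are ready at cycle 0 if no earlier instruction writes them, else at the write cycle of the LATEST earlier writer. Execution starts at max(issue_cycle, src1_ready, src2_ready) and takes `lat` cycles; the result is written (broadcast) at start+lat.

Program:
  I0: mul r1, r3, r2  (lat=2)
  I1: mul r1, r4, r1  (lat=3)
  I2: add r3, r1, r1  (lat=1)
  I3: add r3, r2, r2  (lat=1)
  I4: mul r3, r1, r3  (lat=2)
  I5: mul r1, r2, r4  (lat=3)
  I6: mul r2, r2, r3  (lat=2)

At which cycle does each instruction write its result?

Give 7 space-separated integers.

Answer: 3 6 7 5 8 9 10

Derivation:
I0 mul r1: issue@1 deps=(None,None) exec_start@1 write@3
I1 mul r1: issue@2 deps=(None,0) exec_start@3 write@6
I2 add r3: issue@3 deps=(1,1) exec_start@6 write@7
I3 add r3: issue@4 deps=(None,None) exec_start@4 write@5
I4 mul r3: issue@5 deps=(1,3) exec_start@6 write@8
I5 mul r1: issue@6 deps=(None,None) exec_start@6 write@9
I6 mul r2: issue@7 deps=(None,4) exec_start@8 write@10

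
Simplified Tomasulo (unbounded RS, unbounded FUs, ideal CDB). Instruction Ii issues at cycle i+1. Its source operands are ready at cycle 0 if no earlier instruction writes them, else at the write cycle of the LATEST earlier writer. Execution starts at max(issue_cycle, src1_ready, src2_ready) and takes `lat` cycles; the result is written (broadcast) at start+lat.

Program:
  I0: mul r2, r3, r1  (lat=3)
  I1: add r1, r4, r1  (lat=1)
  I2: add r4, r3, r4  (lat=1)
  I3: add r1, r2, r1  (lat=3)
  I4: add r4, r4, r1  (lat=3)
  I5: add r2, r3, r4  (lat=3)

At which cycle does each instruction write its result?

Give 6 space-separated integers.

Answer: 4 3 4 7 10 13

Derivation:
I0 mul r2: issue@1 deps=(None,None) exec_start@1 write@4
I1 add r1: issue@2 deps=(None,None) exec_start@2 write@3
I2 add r4: issue@3 deps=(None,None) exec_start@3 write@4
I3 add r1: issue@4 deps=(0,1) exec_start@4 write@7
I4 add r4: issue@5 deps=(2,3) exec_start@7 write@10
I5 add r2: issue@6 deps=(None,4) exec_start@10 write@13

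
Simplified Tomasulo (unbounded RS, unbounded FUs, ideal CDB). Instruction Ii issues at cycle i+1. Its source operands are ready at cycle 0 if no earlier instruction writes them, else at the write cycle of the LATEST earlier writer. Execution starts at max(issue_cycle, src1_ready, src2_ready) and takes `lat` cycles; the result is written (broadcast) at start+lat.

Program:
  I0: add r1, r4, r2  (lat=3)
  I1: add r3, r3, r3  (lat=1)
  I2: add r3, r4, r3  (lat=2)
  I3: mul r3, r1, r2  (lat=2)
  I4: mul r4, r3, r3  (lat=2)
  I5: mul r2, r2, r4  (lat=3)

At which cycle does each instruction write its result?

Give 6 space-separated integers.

I0 add r1: issue@1 deps=(None,None) exec_start@1 write@4
I1 add r3: issue@2 deps=(None,None) exec_start@2 write@3
I2 add r3: issue@3 deps=(None,1) exec_start@3 write@5
I3 mul r3: issue@4 deps=(0,None) exec_start@4 write@6
I4 mul r4: issue@5 deps=(3,3) exec_start@6 write@8
I5 mul r2: issue@6 deps=(None,4) exec_start@8 write@11

Answer: 4 3 5 6 8 11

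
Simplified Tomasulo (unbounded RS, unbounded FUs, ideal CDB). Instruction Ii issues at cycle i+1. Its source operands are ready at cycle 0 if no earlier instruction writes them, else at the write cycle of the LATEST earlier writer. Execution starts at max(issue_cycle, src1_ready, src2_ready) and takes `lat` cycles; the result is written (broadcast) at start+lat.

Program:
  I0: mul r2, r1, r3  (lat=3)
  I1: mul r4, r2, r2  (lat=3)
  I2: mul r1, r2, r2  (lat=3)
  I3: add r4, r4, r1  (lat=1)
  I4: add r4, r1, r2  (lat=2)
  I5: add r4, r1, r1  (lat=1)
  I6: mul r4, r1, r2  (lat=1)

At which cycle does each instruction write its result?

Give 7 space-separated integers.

Answer: 4 7 7 8 9 8 8

Derivation:
I0 mul r2: issue@1 deps=(None,None) exec_start@1 write@4
I1 mul r4: issue@2 deps=(0,0) exec_start@4 write@7
I2 mul r1: issue@3 deps=(0,0) exec_start@4 write@7
I3 add r4: issue@4 deps=(1,2) exec_start@7 write@8
I4 add r4: issue@5 deps=(2,0) exec_start@7 write@9
I5 add r4: issue@6 deps=(2,2) exec_start@7 write@8
I6 mul r4: issue@7 deps=(2,0) exec_start@7 write@8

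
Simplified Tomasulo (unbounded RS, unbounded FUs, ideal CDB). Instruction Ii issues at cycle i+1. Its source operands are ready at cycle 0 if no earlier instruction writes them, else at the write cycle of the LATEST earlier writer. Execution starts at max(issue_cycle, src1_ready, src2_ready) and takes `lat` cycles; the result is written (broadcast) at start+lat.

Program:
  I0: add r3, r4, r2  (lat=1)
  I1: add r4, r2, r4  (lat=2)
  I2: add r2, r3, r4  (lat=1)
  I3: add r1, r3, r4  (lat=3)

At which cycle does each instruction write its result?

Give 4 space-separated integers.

Answer: 2 4 5 7

Derivation:
I0 add r3: issue@1 deps=(None,None) exec_start@1 write@2
I1 add r4: issue@2 deps=(None,None) exec_start@2 write@4
I2 add r2: issue@3 deps=(0,1) exec_start@4 write@5
I3 add r1: issue@4 deps=(0,1) exec_start@4 write@7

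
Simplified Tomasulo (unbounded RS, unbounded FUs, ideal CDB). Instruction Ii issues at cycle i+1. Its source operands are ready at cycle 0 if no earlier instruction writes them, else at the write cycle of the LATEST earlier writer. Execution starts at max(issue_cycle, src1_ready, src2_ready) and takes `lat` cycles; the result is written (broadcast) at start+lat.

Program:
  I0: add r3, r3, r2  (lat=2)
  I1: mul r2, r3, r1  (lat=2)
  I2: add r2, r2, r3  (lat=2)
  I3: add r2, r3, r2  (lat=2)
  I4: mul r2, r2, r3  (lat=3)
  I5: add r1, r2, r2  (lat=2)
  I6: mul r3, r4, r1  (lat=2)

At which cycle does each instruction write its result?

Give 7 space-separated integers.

Answer: 3 5 7 9 12 14 16

Derivation:
I0 add r3: issue@1 deps=(None,None) exec_start@1 write@3
I1 mul r2: issue@2 deps=(0,None) exec_start@3 write@5
I2 add r2: issue@3 deps=(1,0) exec_start@5 write@7
I3 add r2: issue@4 deps=(0,2) exec_start@7 write@9
I4 mul r2: issue@5 deps=(3,0) exec_start@9 write@12
I5 add r1: issue@6 deps=(4,4) exec_start@12 write@14
I6 mul r3: issue@7 deps=(None,5) exec_start@14 write@16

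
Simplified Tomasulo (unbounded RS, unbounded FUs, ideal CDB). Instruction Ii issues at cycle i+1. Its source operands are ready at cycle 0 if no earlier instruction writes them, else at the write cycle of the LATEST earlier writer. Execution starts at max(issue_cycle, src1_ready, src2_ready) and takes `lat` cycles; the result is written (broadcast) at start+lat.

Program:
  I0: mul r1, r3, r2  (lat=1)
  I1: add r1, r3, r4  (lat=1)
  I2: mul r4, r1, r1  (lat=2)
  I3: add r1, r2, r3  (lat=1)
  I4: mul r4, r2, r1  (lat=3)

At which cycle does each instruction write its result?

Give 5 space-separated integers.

Answer: 2 3 5 5 8

Derivation:
I0 mul r1: issue@1 deps=(None,None) exec_start@1 write@2
I1 add r1: issue@2 deps=(None,None) exec_start@2 write@3
I2 mul r4: issue@3 deps=(1,1) exec_start@3 write@5
I3 add r1: issue@4 deps=(None,None) exec_start@4 write@5
I4 mul r4: issue@5 deps=(None,3) exec_start@5 write@8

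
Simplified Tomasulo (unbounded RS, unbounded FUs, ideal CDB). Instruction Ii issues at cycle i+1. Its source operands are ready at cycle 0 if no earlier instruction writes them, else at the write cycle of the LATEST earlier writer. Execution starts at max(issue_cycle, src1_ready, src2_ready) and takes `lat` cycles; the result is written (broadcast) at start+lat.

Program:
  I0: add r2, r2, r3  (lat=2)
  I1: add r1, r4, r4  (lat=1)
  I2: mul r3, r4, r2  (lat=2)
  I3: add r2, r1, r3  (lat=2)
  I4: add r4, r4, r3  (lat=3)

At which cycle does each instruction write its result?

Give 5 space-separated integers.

I0 add r2: issue@1 deps=(None,None) exec_start@1 write@3
I1 add r1: issue@2 deps=(None,None) exec_start@2 write@3
I2 mul r3: issue@3 deps=(None,0) exec_start@3 write@5
I3 add r2: issue@4 deps=(1,2) exec_start@5 write@7
I4 add r4: issue@5 deps=(None,2) exec_start@5 write@8

Answer: 3 3 5 7 8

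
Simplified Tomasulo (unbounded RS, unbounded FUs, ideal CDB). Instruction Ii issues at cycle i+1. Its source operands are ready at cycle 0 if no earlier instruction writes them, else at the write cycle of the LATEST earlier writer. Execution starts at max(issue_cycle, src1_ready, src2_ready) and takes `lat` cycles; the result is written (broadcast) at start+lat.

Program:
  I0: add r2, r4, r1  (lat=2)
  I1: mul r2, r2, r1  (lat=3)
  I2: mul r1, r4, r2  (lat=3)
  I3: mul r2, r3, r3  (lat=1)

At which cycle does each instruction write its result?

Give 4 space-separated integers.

I0 add r2: issue@1 deps=(None,None) exec_start@1 write@3
I1 mul r2: issue@2 deps=(0,None) exec_start@3 write@6
I2 mul r1: issue@3 deps=(None,1) exec_start@6 write@9
I3 mul r2: issue@4 deps=(None,None) exec_start@4 write@5

Answer: 3 6 9 5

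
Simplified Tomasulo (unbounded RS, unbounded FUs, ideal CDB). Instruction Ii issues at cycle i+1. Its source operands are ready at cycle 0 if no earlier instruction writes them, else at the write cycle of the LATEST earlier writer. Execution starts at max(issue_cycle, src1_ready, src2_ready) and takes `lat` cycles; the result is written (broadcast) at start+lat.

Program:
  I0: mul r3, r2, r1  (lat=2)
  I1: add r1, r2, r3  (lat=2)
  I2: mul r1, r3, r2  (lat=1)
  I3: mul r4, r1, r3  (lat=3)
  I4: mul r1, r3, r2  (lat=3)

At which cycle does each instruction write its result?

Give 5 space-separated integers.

Answer: 3 5 4 7 8

Derivation:
I0 mul r3: issue@1 deps=(None,None) exec_start@1 write@3
I1 add r1: issue@2 deps=(None,0) exec_start@3 write@5
I2 mul r1: issue@3 deps=(0,None) exec_start@3 write@4
I3 mul r4: issue@4 deps=(2,0) exec_start@4 write@7
I4 mul r1: issue@5 deps=(0,None) exec_start@5 write@8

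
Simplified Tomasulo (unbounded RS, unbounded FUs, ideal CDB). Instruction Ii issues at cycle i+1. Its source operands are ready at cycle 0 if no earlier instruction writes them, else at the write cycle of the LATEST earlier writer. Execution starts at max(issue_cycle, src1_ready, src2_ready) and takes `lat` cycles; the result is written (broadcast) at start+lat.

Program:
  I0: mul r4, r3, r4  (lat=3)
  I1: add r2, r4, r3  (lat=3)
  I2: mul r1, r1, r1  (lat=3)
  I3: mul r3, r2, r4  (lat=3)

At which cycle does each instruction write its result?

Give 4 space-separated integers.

Answer: 4 7 6 10

Derivation:
I0 mul r4: issue@1 deps=(None,None) exec_start@1 write@4
I1 add r2: issue@2 deps=(0,None) exec_start@4 write@7
I2 mul r1: issue@3 deps=(None,None) exec_start@3 write@6
I3 mul r3: issue@4 deps=(1,0) exec_start@7 write@10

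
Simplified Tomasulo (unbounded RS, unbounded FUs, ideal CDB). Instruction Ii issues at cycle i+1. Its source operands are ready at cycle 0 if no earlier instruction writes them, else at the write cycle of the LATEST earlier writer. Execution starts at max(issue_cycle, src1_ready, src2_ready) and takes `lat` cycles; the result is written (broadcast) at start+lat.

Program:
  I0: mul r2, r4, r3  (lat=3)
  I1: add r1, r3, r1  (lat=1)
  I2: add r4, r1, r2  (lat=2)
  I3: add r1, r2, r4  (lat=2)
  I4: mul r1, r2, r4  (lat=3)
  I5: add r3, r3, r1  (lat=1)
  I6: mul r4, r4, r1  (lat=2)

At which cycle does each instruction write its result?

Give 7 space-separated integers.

Answer: 4 3 6 8 9 10 11

Derivation:
I0 mul r2: issue@1 deps=(None,None) exec_start@1 write@4
I1 add r1: issue@2 deps=(None,None) exec_start@2 write@3
I2 add r4: issue@3 deps=(1,0) exec_start@4 write@6
I3 add r1: issue@4 deps=(0,2) exec_start@6 write@8
I4 mul r1: issue@5 deps=(0,2) exec_start@6 write@9
I5 add r3: issue@6 deps=(None,4) exec_start@9 write@10
I6 mul r4: issue@7 deps=(2,4) exec_start@9 write@11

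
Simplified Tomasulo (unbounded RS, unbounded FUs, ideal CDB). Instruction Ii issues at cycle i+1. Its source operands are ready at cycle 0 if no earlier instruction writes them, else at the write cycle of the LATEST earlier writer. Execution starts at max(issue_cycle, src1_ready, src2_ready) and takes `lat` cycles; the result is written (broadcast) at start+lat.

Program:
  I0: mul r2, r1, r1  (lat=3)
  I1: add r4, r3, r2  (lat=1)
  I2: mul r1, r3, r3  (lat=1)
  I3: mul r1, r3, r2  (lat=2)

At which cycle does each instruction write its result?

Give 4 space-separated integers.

Answer: 4 5 4 6

Derivation:
I0 mul r2: issue@1 deps=(None,None) exec_start@1 write@4
I1 add r4: issue@2 deps=(None,0) exec_start@4 write@5
I2 mul r1: issue@3 deps=(None,None) exec_start@3 write@4
I3 mul r1: issue@4 deps=(None,0) exec_start@4 write@6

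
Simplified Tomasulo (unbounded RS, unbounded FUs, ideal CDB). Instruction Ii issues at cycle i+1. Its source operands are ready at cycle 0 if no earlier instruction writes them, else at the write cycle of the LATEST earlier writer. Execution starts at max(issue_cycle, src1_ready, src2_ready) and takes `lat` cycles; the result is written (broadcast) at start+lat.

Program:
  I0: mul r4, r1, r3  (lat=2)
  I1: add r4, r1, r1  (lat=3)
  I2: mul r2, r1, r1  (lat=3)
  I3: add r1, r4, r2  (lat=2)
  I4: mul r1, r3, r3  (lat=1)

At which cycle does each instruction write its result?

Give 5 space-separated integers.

Answer: 3 5 6 8 6

Derivation:
I0 mul r4: issue@1 deps=(None,None) exec_start@1 write@3
I1 add r4: issue@2 deps=(None,None) exec_start@2 write@5
I2 mul r2: issue@3 deps=(None,None) exec_start@3 write@6
I3 add r1: issue@4 deps=(1,2) exec_start@6 write@8
I4 mul r1: issue@5 deps=(None,None) exec_start@5 write@6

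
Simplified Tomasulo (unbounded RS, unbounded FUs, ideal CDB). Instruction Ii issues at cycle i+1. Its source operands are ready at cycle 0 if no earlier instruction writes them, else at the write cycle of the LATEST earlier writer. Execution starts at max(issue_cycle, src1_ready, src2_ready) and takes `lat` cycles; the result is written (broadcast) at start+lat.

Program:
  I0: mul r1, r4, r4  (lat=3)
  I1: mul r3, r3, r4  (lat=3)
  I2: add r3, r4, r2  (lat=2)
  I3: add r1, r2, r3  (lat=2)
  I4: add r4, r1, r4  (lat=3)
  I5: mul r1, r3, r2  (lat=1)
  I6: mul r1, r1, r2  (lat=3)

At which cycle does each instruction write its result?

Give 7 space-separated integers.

I0 mul r1: issue@1 deps=(None,None) exec_start@1 write@4
I1 mul r3: issue@2 deps=(None,None) exec_start@2 write@5
I2 add r3: issue@3 deps=(None,None) exec_start@3 write@5
I3 add r1: issue@4 deps=(None,2) exec_start@5 write@7
I4 add r4: issue@5 deps=(3,None) exec_start@7 write@10
I5 mul r1: issue@6 deps=(2,None) exec_start@6 write@7
I6 mul r1: issue@7 deps=(5,None) exec_start@7 write@10

Answer: 4 5 5 7 10 7 10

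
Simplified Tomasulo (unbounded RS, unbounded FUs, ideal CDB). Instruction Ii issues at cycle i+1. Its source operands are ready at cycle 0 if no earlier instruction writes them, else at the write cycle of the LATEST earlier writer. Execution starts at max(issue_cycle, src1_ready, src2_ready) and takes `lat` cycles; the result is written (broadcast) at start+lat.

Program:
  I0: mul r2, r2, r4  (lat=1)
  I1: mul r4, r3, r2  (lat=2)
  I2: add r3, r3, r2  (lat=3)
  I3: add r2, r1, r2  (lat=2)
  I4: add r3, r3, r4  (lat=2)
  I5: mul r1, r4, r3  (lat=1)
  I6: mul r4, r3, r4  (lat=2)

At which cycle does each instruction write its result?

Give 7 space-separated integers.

I0 mul r2: issue@1 deps=(None,None) exec_start@1 write@2
I1 mul r4: issue@2 deps=(None,0) exec_start@2 write@4
I2 add r3: issue@3 deps=(None,0) exec_start@3 write@6
I3 add r2: issue@4 deps=(None,0) exec_start@4 write@6
I4 add r3: issue@5 deps=(2,1) exec_start@6 write@8
I5 mul r1: issue@6 deps=(1,4) exec_start@8 write@9
I6 mul r4: issue@7 deps=(4,1) exec_start@8 write@10

Answer: 2 4 6 6 8 9 10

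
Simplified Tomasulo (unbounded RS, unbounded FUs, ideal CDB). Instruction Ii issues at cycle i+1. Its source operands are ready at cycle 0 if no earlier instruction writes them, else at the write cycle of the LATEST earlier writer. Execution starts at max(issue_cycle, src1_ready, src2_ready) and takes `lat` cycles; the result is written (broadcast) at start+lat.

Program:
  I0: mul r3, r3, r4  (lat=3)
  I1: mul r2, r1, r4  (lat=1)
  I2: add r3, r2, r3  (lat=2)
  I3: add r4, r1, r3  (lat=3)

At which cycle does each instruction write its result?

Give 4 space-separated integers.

I0 mul r3: issue@1 deps=(None,None) exec_start@1 write@4
I1 mul r2: issue@2 deps=(None,None) exec_start@2 write@3
I2 add r3: issue@3 deps=(1,0) exec_start@4 write@6
I3 add r4: issue@4 deps=(None,2) exec_start@6 write@9

Answer: 4 3 6 9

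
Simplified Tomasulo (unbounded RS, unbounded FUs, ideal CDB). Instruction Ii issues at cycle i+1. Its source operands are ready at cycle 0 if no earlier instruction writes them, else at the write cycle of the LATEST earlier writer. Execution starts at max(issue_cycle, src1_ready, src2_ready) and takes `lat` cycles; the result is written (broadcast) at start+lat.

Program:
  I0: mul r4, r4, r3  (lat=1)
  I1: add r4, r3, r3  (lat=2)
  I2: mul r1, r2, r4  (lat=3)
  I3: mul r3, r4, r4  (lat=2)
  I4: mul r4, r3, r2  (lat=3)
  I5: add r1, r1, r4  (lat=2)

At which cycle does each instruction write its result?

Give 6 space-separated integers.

Answer: 2 4 7 6 9 11

Derivation:
I0 mul r4: issue@1 deps=(None,None) exec_start@1 write@2
I1 add r4: issue@2 deps=(None,None) exec_start@2 write@4
I2 mul r1: issue@3 deps=(None,1) exec_start@4 write@7
I3 mul r3: issue@4 deps=(1,1) exec_start@4 write@6
I4 mul r4: issue@5 deps=(3,None) exec_start@6 write@9
I5 add r1: issue@6 deps=(2,4) exec_start@9 write@11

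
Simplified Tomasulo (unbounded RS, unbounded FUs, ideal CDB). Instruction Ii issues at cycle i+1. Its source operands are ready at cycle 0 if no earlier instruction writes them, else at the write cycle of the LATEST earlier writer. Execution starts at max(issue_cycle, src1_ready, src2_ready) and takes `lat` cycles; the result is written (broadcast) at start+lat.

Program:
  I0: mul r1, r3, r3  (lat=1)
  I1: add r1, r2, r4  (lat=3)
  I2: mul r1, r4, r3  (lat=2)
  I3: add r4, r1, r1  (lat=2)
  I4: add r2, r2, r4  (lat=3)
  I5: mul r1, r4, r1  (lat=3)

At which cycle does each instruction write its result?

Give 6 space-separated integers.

I0 mul r1: issue@1 deps=(None,None) exec_start@1 write@2
I1 add r1: issue@2 deps=(None,None) exec_start@2 write@5
I2 mul r1: issue@3 deps=(None,None) exec_start@3 write@5
I3 add r4: issue@4 deps=(2,2) exec_start@5 write@7
I4 add r2: issue@5 deps=(None,3) exec_start@7 write@10
I5 mul r1: issue@6 deps=(3,2) exec_start@7 write@10

Answer: 2 5 5 7 10 10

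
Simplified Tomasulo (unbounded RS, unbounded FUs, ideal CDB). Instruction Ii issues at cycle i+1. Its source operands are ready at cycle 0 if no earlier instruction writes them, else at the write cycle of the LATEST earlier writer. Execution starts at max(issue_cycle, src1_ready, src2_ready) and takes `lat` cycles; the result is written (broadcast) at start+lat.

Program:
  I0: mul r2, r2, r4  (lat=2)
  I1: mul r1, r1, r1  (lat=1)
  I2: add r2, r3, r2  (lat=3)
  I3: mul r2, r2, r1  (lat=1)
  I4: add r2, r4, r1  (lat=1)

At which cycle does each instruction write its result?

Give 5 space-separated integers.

I0 mul r2: issue@1 deps=(None,None) exec_start@1 write@3
I1 mul r1: issue@2 deps=(None,None) exec_start@2 write@3
I2 add r2: issue@3 deps=(None,0) exec_start@3 write@6
I3 mul r2: issue@4 deps=(2,1) exec_start@6 write@7
I4 add r2: issue@5 deps=(None,1) exec_start@5 write@6

Answer: 3 3 6 7 6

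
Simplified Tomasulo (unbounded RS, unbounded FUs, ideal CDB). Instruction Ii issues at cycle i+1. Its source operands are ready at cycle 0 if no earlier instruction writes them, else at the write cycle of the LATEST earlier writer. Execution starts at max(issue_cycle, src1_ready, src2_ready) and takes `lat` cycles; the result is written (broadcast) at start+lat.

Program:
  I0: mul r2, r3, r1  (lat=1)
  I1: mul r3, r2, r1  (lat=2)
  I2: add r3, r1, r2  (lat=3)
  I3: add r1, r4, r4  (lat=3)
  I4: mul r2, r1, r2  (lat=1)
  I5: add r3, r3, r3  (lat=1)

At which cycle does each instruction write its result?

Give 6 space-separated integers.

Answer: 2 4 6 7 8 7

Derivation:
I0 mul r2: issue@1 deps=(None,None) exec_start@1 write@2
I1 mul r3: issue@2 deps=(0,None) exec_start@2 write@4
I2 add r3: issue@3 deps=(None,0) exec_start@3 write@6
I3 add r1: issue@4 deps=(None,None) exec_start@4 write@7
I4 mul r2: issue@5 deps=(3,0) exec_start@7 write@8
I5 add r3: issue@6 deps=(2,2) exec_start@6 write@7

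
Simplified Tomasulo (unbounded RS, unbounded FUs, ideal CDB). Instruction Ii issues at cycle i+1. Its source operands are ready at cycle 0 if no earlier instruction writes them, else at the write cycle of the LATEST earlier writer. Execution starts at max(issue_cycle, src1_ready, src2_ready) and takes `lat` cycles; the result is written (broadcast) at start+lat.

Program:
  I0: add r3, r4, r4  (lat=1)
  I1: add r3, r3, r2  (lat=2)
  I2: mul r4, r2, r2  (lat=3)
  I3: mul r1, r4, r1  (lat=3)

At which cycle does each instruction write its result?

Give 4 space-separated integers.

Answer: 2 4 6 9

Derivation:
I0 add r3: issue@1 deps=(None,None) exec_start@1 write@2
I1 add r3: issue@2 deps=(0,None) exec_start@2 write@4
I2 mul r4: issue@3 deps=(None,None) exec_start@3 write@6
I3 mul r1: issue@4 deps=(2,None) exec_start@6 write@9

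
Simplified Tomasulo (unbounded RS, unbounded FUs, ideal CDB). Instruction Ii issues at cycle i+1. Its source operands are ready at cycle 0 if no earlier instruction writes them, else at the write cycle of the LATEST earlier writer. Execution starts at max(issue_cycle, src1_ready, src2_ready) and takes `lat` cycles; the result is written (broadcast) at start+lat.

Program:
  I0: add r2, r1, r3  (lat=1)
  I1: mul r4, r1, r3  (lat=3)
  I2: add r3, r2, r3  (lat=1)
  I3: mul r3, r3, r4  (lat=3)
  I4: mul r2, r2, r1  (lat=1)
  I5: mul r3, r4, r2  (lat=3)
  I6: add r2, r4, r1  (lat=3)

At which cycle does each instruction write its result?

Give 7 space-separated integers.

Answer: 2 5 4 8 6 9 10

Derivation:
I0 add r2: issue@1 deps=(None,None) exec_start@1 write@2
I1 mul r4: issue@2 deps=(None,None) exec_start@2 write@5
I2 add r3: issue@3 deps=(0,None) exec_start@3 write@4
I3 mul r3: issue@4 deps=(2,1) exec_start@5 write@8
I4 mul r2: issue@5 deps=(0,None) exec_start@5 write@6
I5 mul r3: issue@6 deps=(1,4) exec_start@6 write@9
I6 add r2: issue@7 deps=(1,None) exec_start@7 write@10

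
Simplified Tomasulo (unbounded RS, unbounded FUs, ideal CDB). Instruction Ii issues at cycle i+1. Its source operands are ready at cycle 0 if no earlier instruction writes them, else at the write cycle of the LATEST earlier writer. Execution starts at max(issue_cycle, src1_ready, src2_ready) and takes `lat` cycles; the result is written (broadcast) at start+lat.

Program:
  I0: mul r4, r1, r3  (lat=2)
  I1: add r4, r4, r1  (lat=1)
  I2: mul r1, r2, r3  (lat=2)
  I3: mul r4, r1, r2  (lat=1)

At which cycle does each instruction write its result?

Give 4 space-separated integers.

Answer: 3 4 5 6

Derivation:
I0 mul r4: issue@1 deps=(None,None) exec_start@1 write@3
I1 add r4: issue@2 deps=(0,None) exec_start@3 write@4
I2 mul r1: issue@3 deps=(None,None) exec_start@3 write@5
I3 mul r4: issue@4 deps=(2,None) exec_start@5 write@6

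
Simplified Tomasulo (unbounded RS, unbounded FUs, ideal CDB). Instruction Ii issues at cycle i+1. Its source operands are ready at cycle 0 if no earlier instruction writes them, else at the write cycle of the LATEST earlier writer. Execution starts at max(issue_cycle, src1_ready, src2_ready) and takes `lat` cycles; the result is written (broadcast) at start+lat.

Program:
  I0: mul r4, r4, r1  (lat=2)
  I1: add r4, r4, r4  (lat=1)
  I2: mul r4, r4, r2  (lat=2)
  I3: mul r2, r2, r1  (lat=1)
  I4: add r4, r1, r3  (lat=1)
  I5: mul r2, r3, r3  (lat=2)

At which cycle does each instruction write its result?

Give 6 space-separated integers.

Answer: 3 4 6 5 6 8

Derivation:
I0 mul r4: issue@1 deps=(None,None) exec_start@1 write@3
I1 add r4: issue@2 deps=(0,0) exec_start@3 write@4
I2 mul r4: issue@3 deps=(1,None) exec_start@4 write@6
I3 mul r2: issue@4 deps=(None,None) exec_start@4 write@5
I4 add r4: issue@5 deps=(None,None) exec_start@5 write@6
I5 mul r2: issue@6 deps=(None,None) exec_start@6 write@8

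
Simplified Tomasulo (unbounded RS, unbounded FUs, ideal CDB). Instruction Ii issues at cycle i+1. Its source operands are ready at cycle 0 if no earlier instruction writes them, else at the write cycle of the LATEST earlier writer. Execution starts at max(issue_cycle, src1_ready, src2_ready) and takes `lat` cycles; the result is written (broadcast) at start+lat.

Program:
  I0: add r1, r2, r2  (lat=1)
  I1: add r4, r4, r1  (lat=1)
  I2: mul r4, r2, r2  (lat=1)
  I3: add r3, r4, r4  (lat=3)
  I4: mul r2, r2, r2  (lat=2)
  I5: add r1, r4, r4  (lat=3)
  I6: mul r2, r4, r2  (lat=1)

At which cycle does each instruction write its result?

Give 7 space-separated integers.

Answer: 2 3 4 7 7 9 8

Derivation:
I0 add r1: issue@1 deps=(None,None) exec_start@1 write@2
I1 add r4: issue@2 deps=(None,0) exec_start@2 write@3
I2 mul r4: issue@3 deps=(None,None) exec_start@3 write@4
I3 add r3: issue@4 deps=(2,2) exec_start@4 write@7
I4 mul r2: issue@5 deps=(None,None) exec_start@5 write@7
I5 add r1: issue@6 deps=(2,2) exec_start@6 write@9
I6 mul r2: issue@7 deps=(2,4) exec_start@7 write@8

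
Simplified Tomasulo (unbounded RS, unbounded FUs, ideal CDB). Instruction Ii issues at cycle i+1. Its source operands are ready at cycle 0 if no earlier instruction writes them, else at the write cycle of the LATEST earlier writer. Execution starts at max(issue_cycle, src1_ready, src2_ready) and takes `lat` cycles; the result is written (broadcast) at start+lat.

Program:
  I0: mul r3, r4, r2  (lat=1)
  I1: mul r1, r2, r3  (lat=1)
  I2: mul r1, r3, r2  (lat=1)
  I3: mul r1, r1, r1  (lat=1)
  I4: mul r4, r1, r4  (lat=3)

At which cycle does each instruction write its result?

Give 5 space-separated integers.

I0 mul r3: issue@1 deps=(None,None) exec_start@1 write@2
I1 mul r1: issue@2 deps=(None,0) exec_start@2 write@3
I2 mul r1: issue@3 deps=(0,None) exec_start@3 write@4
I3 mul r1: issue@4 deps=(2,2) exec_start@4 write@5
I4 mul r4: issue@5 deps=(3,None) exec_start@5 write@8

Answer: 2 3 4 5 8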